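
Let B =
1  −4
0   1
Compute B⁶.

B = I + N where N = [[0, −4], [0, 0]] is strictly upper-triangular, so N² = 0.
(I + N)⁶ = I + 6·N = [[1, −24], [0, 1]].

[[1, −24], [0, 1]]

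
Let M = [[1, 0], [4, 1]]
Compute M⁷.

M = I + N where N = [[0, 0], [4, 0]] is strictly lower-triangular, so N² = 0.
(I + N)⁷ = I + 7·N = [[1, 0], [28, 1]].

[[1, 0], [28, 1]]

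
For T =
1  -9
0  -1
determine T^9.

[[1, -9], [0, -1]]

T² = I (check: tr T = 0 and det T = -1), so T^9 = T since 9 is odd.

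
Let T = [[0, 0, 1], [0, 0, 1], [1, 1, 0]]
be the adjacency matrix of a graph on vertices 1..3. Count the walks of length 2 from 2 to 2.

1

The number of length-2 walks from vertex 2 to vertex 2 is entry (2,2) of T², where T is the adjacency matrix.
T² = [[1, 1, 0], [1, 1, 0], [0, 0, 2]]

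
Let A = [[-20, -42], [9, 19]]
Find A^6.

[[442, 882], [-189, -377]]

tr A = -1 and det A = -2, so the characteristic polynomial is λ² − (-1)λ + (-2) with roots 1 and -2.
Eigenvectors give P = [[-2, 7], [1, -3]] with P⁻¹ = [[3, 7], [1, 2]], and A = P·diag(1, -2)·P⁻¹.
Then A^6 = P·diag(1, 64)·P⁻¹ = [[-2, 448], [1, -192]] · [[3, 7], [1, 2]] = [[442, 882], [-189, -377]].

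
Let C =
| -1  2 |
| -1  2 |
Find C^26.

[[-1, 2], [-1, 2]]

C² = C (a projection; rank 1, trace 1), so C^26 = C.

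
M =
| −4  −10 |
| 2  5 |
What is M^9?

M² = M (a projection; rank 1, trace 1), so M^9 = M.

[[−4, −10], [2, 5]]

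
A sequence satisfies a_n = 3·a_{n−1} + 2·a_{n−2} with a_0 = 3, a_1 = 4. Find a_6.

2814

With companion matrix A = [[3, 2], [1, 0]], [a_n, a_{n−1}]ᵀ = A·[a_{n−1}, a_{n−2}]ᵀ, so [a_6, a_5]ᵀ = A^5·[a_1, a_0]ᵀ.
A^5 = [[495, 278], [139, 78]], giving [a_6, a_5]ᵀ = [[2814], [790]].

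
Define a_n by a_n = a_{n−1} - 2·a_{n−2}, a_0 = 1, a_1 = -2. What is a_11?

-24

With companion matrix M = [[1, -2], [1, 0]], [a_n, a_{n−1}]ᵀ = M·[a_{n−1}, a_{n−2}]ᵀ, so [a_11, a_10]ᵀ = M¹⁰·[a_1, a_0]ᵀ.
M¹⁰ = [[23, 22], [-11, 34]], giving [a_11, a_10]ᵀ = [[-24], [56]].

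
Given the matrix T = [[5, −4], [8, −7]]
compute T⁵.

tr T = −2 and det T = −3, so the characteristic polynomial is λ² − (−2)λ + (−3) with roots −3 and 1.
Eigenvectors give P = [[1, −1], [2, −1]] with P⁻¹ = [[−1, 1], [−2, 1]], and T = P·diag(−3, 1)·P⁻¹.
Then T⁵ = P·diag(−243, 1)·P⁻¹ = [[−243, −1], [−486, −1]] · [[−1, 1], [−2, 1]] = [[245, −244], [488, −487]].

[[245, −244], [488, −487]]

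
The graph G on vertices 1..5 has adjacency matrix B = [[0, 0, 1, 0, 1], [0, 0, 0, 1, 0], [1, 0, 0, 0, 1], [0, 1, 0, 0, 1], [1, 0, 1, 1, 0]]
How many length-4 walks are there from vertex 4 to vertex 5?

The number of length-4 walks from vertex 4 to vertex 5 is entry (4,5) of B⁴, where B is the adjacency matrix.
B² = [[2, 0, 1, 1, 1], [0, 1, 0, 0, 1], [1, 0, 2, 1, 1], [1, 0, 1, 2, 0], [1, 1, 1, 0, 3]]
B³ = [[2, 1, 3, 1, 4], [1, 0, 1, 2, 0], [3, 1, 2, 1, 4], [1, 2, 1, 0, 4], [4, 0, 4, 4, 2]]
B⁴ = [[7, 1, 6, 5, 6], [1, 2, 1, 0, 4], [6, 1, 7, 5, 6], [5, 0, 5, 6, 2], [6, 4, 6, 2, 12]]

2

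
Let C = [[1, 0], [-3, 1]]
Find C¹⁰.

[[1, 0], [-30, 1]]

C = I + N where N = [[0, 0], [-3, 0]] is strictly lower-triangular, so N² = 0.
(I + N)¹⁰ = I + 10·N = [[1, 0], [-30, 1]].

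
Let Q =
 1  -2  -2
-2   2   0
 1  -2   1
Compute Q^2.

[[3, -2, -4], [-6, 8, 4], [6, -8, -1]]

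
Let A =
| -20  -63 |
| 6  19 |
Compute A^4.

tr A = -1 and det A = -2, so the characteristic polynomial is λ² − (-1)λ + (-2) with roots 1 and -2.
Eigenvectors give P = [[-3, 7], [1, -2]] with P⁻¹ = [[2, 7], [1, 3]], and A = P·diag(1, -2)·P⁻¹.
Then A^4 = P·diag(1, 16)·P⁻¹ = [[-3, 112], [1, -32]] · [[2, 7], [1, 3]] = [[106, 315], [-30, -89]].

[[106, 315], [-30, -89]]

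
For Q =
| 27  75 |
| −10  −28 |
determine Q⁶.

[[−3261, −9975], [1330, 4054]]

tr Q = −1 and det Q = −6, so the characteristic polynomial is λ² − (−1)λ + (−6) with roots −3 and 2.
Eigenvectors give P = [[5, 3], [−2, −1]] with P⁻¹ = [[−1, −3], [2, 5]], and Q = P·diag(−3, 2)·P⁻¹.
Then Q⁶ = P·diag(729, 64)·P⁻¹ = [[3645, 192], [−1458, −64]] · [[−1, −3], [2, 5]] = [[−3261, −9975], [1330, 4054]].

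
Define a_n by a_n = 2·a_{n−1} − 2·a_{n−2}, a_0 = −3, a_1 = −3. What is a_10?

0

With companion matrix T = [[2, −2], [1, 0]], [a_n, a_{n−1}]ᵀ = T·[a_{n−1}, a_{n−2}]ᵀ, so [a_10, a_9]ᵀ = T^9·[a_1, a_0]ᵀ.
T^9 = [[32, −32], [16, 0]], giving [a_10, a_9]ᵀ = [[0], [−48]].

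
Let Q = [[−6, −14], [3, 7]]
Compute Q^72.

[[−6, −14], [3, 7]]

Q² = Q (a projection; rank 1, trace 1), so Q^72 = Q.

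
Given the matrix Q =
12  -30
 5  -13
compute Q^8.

[[-12354, 37830], [-6305, 19171]]

tr Q = -1 and det Q = -6, so the characteristic polynomial is λ² − (-1)λ + (-6) with roots -3 and 2.
Eigenvectors give P = [[2, 3], [1, 1]] with P⁻¹ = [[-1, 3], [1, -2]], and Q = P·diag(-3, 2)·P⁻¹.
Then Q^8 = P·diag(6561, 256)·P⁻¹ = [[13122, 768], [6561, 256]] · [[-1, 3], [1, -2]] = [[-12354, 37830], [-6305, 19171]].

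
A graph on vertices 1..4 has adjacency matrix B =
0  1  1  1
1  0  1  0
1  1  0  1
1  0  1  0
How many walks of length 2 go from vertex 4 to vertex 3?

1

The number of length-2 walks from vertex 4 to vertex 3 is entry (4,3) of B², where B is the adjacency matrix.
B² = [[3, 1, 2, 1], [1, 2, 1, 2], [2, 1, 3, 1], [1, 2, 1, 2]]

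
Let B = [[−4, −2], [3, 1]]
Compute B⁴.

B² = [[10, 6], [−9, −5]]
B³ = [[−22, −14], [21, 13]]
B⁴ = [[46, 30], [−45, −29]]

[[46, 30], [−45, −29]]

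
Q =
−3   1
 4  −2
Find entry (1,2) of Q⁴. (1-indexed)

−105

Q² = [[13, −5], [−20, 8]]
Q³ = [[−59, 23], [92, −36]]
Q⁴ = [[269, −105], [−420, 164]]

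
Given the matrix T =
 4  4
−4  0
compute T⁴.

T² = [[0, 16], [−16, −16]]
T³ = [[−64, 0], [0, −64]]
T⁴ = [[−256, −256], [256, 0]]

[[−256, −256], [256, 0]]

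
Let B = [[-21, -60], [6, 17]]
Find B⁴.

tr B = -4 and det B = 3, so the characteristic polynomial is λ² − (-4)λ + (3) with roots -1 and -3.
Eigenvectors give P = [[3, -10], [-1, 3]] with P⁻¹ = [[-3, -10], [-1, -3]], and B = P·diag(-1, -3)·P⁻¹.
Then B⁴ = P·diag(1, 81)·P⁻¹ = [[3, -810], [-1, 243]] · [[-3, -10], [-1, -3]] = [[801, 2400], [-240, -719]].

[[801, 2400], [-240, -719]]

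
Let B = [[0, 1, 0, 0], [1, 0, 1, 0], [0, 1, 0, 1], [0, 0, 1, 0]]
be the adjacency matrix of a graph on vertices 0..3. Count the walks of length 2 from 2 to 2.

2

The number of length-2 walks from vertex 2 to vertex 2 is entry (2,2) of B^2, where B is the adjacency matrix.
B^2 = [[1, 0, 1, 0], [0, 2, 0, 1], [1, 0, 2, 0], [0, 1, 0, 1]]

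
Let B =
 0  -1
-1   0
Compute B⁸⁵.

B² = I (check: tr B = 0 and det B = -1), so B⁸⁵ = B since 85 is odd.

[[0, -1], [-1, 0]]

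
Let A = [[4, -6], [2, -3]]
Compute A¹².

[[4, -6], [2, -3]]

A² = A (a projection; rank 1, trace 1), so A¹² = A.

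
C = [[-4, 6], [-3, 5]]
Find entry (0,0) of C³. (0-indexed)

-10

tr C = 1 and det C = -2, so the characteristic polynomial is λ² − (1)λ + (-2) with roots -1 and 2.
Eigenvectors give P = [[-2, 1], [-1, 1]] with P⁻¹ = [[-1, 1], [-1, 2]], and C = P·diag(-1, 2)·P⁻¹.
Then C³ = P·diag(-1, 8)·P⁻¹ = [[2, 8], [1, 8]] · [[-1, 1], [-1, 2]] = [[-10, 18], [-9, 17]].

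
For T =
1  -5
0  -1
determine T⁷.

[[1, -5], [0, -1]]

T² = I (check: tr T = 0 and det T = -1), so T⁷ = T since 7 is odd.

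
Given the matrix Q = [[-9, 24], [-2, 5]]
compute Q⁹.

tr Q = -4 and det Q = 3, so the characteristic polynomial is λ² − (-4)λ + (3) with roots -1 and -3.
Eigenvectors give P = [[-3, -4], [-1, -1]] with P⁻¹ = [[1, -4], [-1, 3]], and Q = P·diag(-1, -3)·P⁻¹.
Then Q⁹ = P·diag(-1, -19683)·P⁻¹ = [[3, 78732], [1, 19683]] · [[1, -4], [-1, 3]] = [[-78729, 236184], [-19682, 59045]].

[[-78729, 236184], [-19682, 59045]]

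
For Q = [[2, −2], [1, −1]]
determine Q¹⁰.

Q² = Q (a projection; rank 1, trace 1), so Q¹⁰ = Q.

[[2, −2], [1, −1]]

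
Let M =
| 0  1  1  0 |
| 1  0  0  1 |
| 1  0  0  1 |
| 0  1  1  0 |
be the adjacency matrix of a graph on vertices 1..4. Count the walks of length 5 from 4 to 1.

0

The number of length-5 walks from vertex 4 to vertex 1 is entry (4,1) of M⁵, where M is the adjacency matrix.
M² = [[2, 0, 0, 2], [0, 2, 2, 0], [0, 2, 2, 0], [2, 0, 0, 2]]
M³ = [[0, 4, 4, 0], [4, 0, 0, 4], [4, 0, 0, 4], [0, 4, 4, 0]]
M⁴ = [[8, 0, 0, 8], [0, 8, 8, 0], [0, 8, 8, 0], [8, 0, 0, 8]]
M⁵ = [[0, 16, 16, 0], [16, 0, 0, 16], [16, 0, 0, 16], [0, 16, 16, 0]]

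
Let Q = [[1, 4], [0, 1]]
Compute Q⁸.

[[1, 32], [0, 1]]

Q = I + N where N = [[0, 4], [0, 0]] is strictly upper-triangular, so N² = 0.
(I + N)⁸ = I + 8·N = [[1, 32], [0, 1]].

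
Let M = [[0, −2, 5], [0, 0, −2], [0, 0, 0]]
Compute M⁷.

M is strictly triangular, hence nilpotent: M³ = 0, so M⁷ = 0.

[[0, 0, 0], [0, 0, 0], [0, 0, 0]]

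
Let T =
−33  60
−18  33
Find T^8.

tr T = 0 and det T = −9, so the characteristic polynomial is λ² − (0)λ + (−9) with roots 3 and −3.
Eigenvectors give P = [[5, −2], [3, −1]] with P⁻¹ = [[−1, 2], [−3, 5]], and T = P·diag(3, −3)·P⁻¹.
Then T^8 = P·diag(6561, 6561)·P⁻¹ = [[32805, −13122], [19683, −6561]] · [[−1, 2], [−3, 5]] = [[6561, 0], [0, 6561]].

[[6561, 0], [0, 6561]]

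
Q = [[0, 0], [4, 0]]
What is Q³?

Q is strictly triangular, hence nilpotent: Q² = 0, so Q³ = 0.

[[0, 0], [0, 0]]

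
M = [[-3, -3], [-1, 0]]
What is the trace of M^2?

15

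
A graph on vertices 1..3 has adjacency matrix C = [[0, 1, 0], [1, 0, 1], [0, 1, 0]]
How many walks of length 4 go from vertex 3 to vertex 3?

2

The number of length-4 walks from vertex 3 to vertex 3 is entry (3,3) of C⁴, where C is the adjacency matrix.
C² = [[1, 0, 1], [0, 2, 0], [1, 0, 1]]
C³ = [[0, 2, 0], [2, 0, 2], [0, 2, 0]]
C⁴ = [[2, 0, 2], [0, 4, 0], [2, 0, 2]]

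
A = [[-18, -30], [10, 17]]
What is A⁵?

[[-1068, -1650], [550, 857]]

tr A = -1 and det A = -6, so the characteristic polynomial is λ² − (-1)λ + (-6) with roots -3 and 2.
Eigenvectors give P = [[-2, -3], [1, 2]] with P⁻¹ = [[-2, -3], [1, 2]], and A = P·diag(-3, 2)·P⁻¹.
Then A⁵ = P·diag(-243, 32)·P⁻¹ = [[486, -96], [-243, 64]] · [[-2, -3], [1, 2]] = [[-1068, -1650], [550, 857]].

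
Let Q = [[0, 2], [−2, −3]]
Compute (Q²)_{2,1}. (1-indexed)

6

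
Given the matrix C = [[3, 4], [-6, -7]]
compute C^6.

[[-1455, -1456], [2184, 2185]]

tr C = -4 and det C = 3, so the characteristic polynomial is λ² − (-4)λ + (3) with roots -3 and -1.
Eigenvectors give P = [[-2, -1], [3, 1]] with P⁻¹ = [[1, 1], [-3, -2]], and C = P·diag(-3, -1)·P⁻¹.
Then C^6 = P·diag(729, 1)·P⁻¹ = [[-1458, -1], [2187, 1]] · [[1, 1], [-3, -2]] = [[-1455, -1456], [2184, 2185]].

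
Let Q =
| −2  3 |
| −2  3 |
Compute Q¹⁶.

[[−2, 3], [−2, 3]]

Q² = Q (a projection; rank 1, trace 1), so Q¹⁶ = Q.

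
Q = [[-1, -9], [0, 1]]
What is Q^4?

[[1, 0], [0, 1]]

Q² = I (check: tr Q = 0 and det Q = -1), so Q^4 = I since 4 is even.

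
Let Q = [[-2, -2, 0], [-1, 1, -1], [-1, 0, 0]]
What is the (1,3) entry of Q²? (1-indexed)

2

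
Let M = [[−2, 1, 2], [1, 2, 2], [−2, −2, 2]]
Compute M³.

[[−10, −11, −2], [−11, −22, 14], [2, −14, −32]]

M² = [[1, −4, 2], [−4, 1, 10], [−2, −10, −4]]
M³ = [[−10, −11, −2], [−11, −22, 14], [2, −14, −32]]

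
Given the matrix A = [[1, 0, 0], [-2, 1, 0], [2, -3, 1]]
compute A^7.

A = I + N where N = [[0, 0, 0], [-2, 0, 0], [2, -3, 0]] is strictly lower-triangular, so N^3 = 0.
(I + N)^7 = I + 7·N + 21·N^2 = [[1, 0, 0], [-14, 1, 0], [140, -21, 1]].

[[1, 0, 0], [-14, 1, 0], [140, -21, 1]]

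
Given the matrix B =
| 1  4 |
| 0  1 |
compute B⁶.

B = I + N where N = [[0, 4], [0, 0]] is strictly upper-triangular, so N² = 0.
(I + N)⁶ = I + 6·N = [[1, 24], [0, 1]].

[[1, 24], [0, 1]]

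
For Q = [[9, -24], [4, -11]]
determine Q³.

[[57, -168], [28, -83]]

tr Q = -2 and det Q = -3, so the characteristic polynomial is λ² − (-2)λ + (-3) with roots 1 and -3.
Eigenvectors give P = [[3, -2], [1, -1]] with P⁻¹ = [[1, -2], [1, -3]], and Q = P·diag(1, -3)·P⁻¹.
Then Q³ = P·diag(1, -27)·P⁻¹ = [[3, 54], [1, 27]] · [[1, -2], [1, -3]] = [[57, -168], [28, -83]].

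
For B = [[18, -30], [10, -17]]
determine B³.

[[132, -210], [70, -113]]

tr B = 1 and det B = -6, so the characteristic polynomial is λ² − (1)λ + (-6) with roots 3 and -2.
Eigenvectors give P = [[-2, -3], [-1, -2]] with P⁻¹ = [[-2, 3], [1, -2]], and B = P·diag(3, -2)·P⁻¹.
Then B³ = P·diag(27, -8)·P⁻¹ = [[-54, 24], [-27, 16]] · [[-2, 3], [1, -2]] = [[132, -210], [70, -113]].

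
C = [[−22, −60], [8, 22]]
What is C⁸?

tr C = 0 and det C = −4, so the characteristic polynomial is λ² − (0)λ + (−4) with roots 2 and −2.
Eigenvectors give P = [[−5, −3], [2, 1]] with P⁻¹ = [[1, 3], [−2, −5]], and C = P·diag(2, −2)·P⁻¹.
Then C⁸ = P·diag(256, 256)·P⁻¹ = [[−1280, −768], [512, 256]] · [[1, 3], [−2, −5]] = [[256, 0], [0, 256]].

[[256, 0], [0, 256]]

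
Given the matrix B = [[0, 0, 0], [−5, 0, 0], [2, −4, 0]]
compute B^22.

[[0, 0, 0], [0, 0, 0], [0, 0, 0]]

B is strictly triangular, hence nilpotent: B^3 = 0, so B^22 = 0.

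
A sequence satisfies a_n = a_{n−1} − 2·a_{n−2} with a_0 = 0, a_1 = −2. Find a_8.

6

With companion matrix M = [[1, −2], [1, 0]], [a_n, a_{n−1}]ᵀ = M·[a_{n−1}, a_{n−2}]ᵀ, so [a_8, a_7]ᵀ = M⁷·[a_1, a_0]ᵀ.
M⁷ = [[−3, −14], [7, −10]], giving [a_8, a_7]ᵀ = [[6], [−14]].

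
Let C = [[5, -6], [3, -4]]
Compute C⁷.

tr C = 1 and det C = -2, so the characteristic polynomial is λ² − (1)λ + (-2) with roots 2 and -1.
Eigenvectors give P = [[-2, -1], [-1, -1]] with P⁻¹ = [[-1, 1], [1, -2]], and C = P·diag(2, -1)·P⁻¹.
Then C⁷ = P·diag(128, -1)·P⁻¹ = [[-256, 1], [-128, 1]] · [[-1, 1], [1, -2]] = [[257, -258], [129, -130]].

[[257, -258], [129, -130]]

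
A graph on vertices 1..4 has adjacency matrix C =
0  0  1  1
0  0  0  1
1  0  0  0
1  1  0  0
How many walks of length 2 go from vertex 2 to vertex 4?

0

The number of length-2 walks from vertex 2 to vertex 4 is entry (2,4) of C², where C is the adjacency matrix.
C² = [[2, 1, 0, 0], [1, 1, 0, 0], [0, 0, 1, 1], [0, 0, 1, 2]]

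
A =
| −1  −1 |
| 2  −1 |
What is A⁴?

[[−7, −4], [8, −7]]

A² = [[−1, 2], [−4, −1]]
A³ = [[5, −1], [2, 5]]
A⁴ = [[−7, −4], [8, −7]]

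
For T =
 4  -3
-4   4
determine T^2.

[[28, -24], [-32, 28]]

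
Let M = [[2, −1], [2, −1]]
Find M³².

M² = M (a projection; rank 1, trace 1), so M³² = M.

[[2, −1], [2, −1]]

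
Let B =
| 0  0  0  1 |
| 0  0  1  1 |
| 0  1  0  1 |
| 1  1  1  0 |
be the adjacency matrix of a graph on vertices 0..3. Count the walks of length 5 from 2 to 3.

17

The number of length-5 walks from vertex 2 to vertex 3 is entry (2,3) of B^5, where B is the adjacency matrix.
B^2 = [[1, 1, 1, 0], [1, 2, 1, 1], [1, 1, 2, 1], [0, 1, 1, 3]]
B^3 = [[0, 1, 1, 3], [1, 2, 3, 4], [1, 3, 2, 4], [3, 4, 4, 2]]
B^4 = [[3, 4, 4, 2], [4, 7, 6, 6], [4, 6, 7, 6], [2, 6, 6, 11]]
B^5 = [[2, 6, 6, 11], [6, 12, 13, 17], [6, 13, 12, 17], [11, 17, 17, 14]]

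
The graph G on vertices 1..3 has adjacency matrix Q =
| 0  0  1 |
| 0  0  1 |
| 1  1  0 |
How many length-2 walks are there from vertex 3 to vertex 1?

The number of length-2 walks from vertex 3 to vertex 1 is entry (3,1) of Q², where Q is the adjacency matrix.
Q² = [[1, 1, 0], [1, 1, 0], [0, 0, 2]]

0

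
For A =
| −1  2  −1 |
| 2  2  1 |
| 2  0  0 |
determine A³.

A² = [[3, 2, 3], [4, 8, 0], [−2, 4, −2]]
A³ = [[7, 10, −1], [12, 24, 4], [6, 4, 6]]

[[7, 10, −1], [12, 24, 4], [6, 4, 6]]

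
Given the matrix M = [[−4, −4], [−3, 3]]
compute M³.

[[−124, −100], [−75, 51]]

M² = [[28, 4], [3, 21]]
M³ = [[−124, −100], [−75, 51]]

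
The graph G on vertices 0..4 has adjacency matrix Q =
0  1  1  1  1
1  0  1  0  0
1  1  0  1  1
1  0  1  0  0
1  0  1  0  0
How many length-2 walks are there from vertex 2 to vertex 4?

1

The number of length-2 walks from vertex 2 to vertex 4 is entry (2,4) of Q^2, where Q is the adjacency matrix.
Q^2 = [[4, 1, 3, 1, 1], [1, 2, 1, 2, 2], [3, 1, 4, 1, 1], [1, 2, 1, 2, 2], [1, 2, 1, 2, 2]]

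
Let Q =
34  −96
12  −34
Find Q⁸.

[[256, 0], [0, 256]]

tr Q = 0 and det Q = −4, so the characteristic polynomial is λ² − (0)λ + (−4) with roots −2 and 2.
Eigenvectors give P = [[−8, 3], [−3, 1]] with P⁻¹ = [[1, −3], [3, −8]], and Q = P·diag(−2, 2)·P⁻¹.
Then Q⁸ = P·diag(256, 256)·P⁻¹ = [[−2048, 768], [−768, 256]] · [[1, −3], [3, −8]] = [[256, 0], [0, 256]].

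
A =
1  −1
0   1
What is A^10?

A = I + N where N = [[0, −1], [0, 0]] is strictly upper-triangular, so N^2 = 0.
(I + N)^10 = I + 10·N = [[1, −10], [0, 1]].

[[1, −10], [0, 1]]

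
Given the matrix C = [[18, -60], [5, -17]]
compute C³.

[[132, -420], [35, -113]]

tr C = 1 and det C = -6, so the characteristic polynomial is λ² − (1)λ + (-6) with roots -2 and 3.
Eigenvectors give P = [[3, -4], [1, -1]] with P⁻¹ = [[-1, 4], [-1, 3]], and C = P·diag(-2, 3)·P⁻¹.
Then C³ = P·diag(-8, 27)·P⁻¹ = [[-24, -108], [-8, -27]] · [[-1, 4], [-1, 3]] = [[132, -420], [35, -113]].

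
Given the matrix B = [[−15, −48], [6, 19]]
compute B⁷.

[[−17487, −52464], [6558, 19675]]

tr B = 4 and det B = 3, so the characteristic polynomial is λ² − (4)λ + (3) with roots 3 and 1.
Eigenvectors give P = [[−8, 3], [3, −1]] with P⁻¹ = [[1, 3], [3, 8]], and B = P·diag(3, 1)·P⁻¹.
Then B⁷ = P·diag(2187, 1)·P⁻¹ = [[−17496, 3], [6561, −1]] · [[1, 3], [3, 8]] = [[−17487, −52464], [6558, 19675]].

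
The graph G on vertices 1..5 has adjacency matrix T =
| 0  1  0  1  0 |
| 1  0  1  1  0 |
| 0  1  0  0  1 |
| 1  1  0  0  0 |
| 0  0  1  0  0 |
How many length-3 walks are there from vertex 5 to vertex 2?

0

The number of length-3 walks from vertex 5 to vertex 2 is entry (5,2) of T³, where T is the adjacency matrix.
T² = [[2, 1, 1, 1, 0], [1, 3, 0, 1, 1], [1, 0, 2, 1, 0], [1, 1, 1, 2, 0], [0, 1, 0, 0, 1]]
T³ = [[2, 4, 1, 3, 1], [4, 2, 4, 4, 0], [1, 4, 0, 1, 2], [3, 4, 1, 2, 1], [1, 0, 2, 1, 0]]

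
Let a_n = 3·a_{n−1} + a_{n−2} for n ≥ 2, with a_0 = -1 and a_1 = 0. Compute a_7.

-360

With companion matrix A = [[3, 1], [1, 0]], [a_n, a_{n−1}]ᵀ = A·[a_{n−1}, a_{n−2}]ᵀ, so [a_7, a_6]ᵀ = A⁶·[a_1, a_0]ᵀ.
A⁶ = [[1189, 360], [360, 109]], giving [a_7, a_6]ᵀ = [[-360], [-109]].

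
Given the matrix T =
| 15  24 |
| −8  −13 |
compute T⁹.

tr T = 2 and det T = −3, so the characteristic polynomial is λ² − (2)λ + (−3) with roots −1 and 3.
Eigenvectors give P = [[−3, −2], [2, 1]] with P⁻¹ = [[1, 2], [−2, −3]], and T = P·diag(−1, 3)·P⁻¹.
Then T⁹ = P·diag(−1, 19683)·P⁻¹ = [[3, −39366], [−2, 19683]] · [[1, 2], [−2, −3]] = [[78735, 118104], [−39368, −59053]].

[[78735, 118104], [−39368, −59053]]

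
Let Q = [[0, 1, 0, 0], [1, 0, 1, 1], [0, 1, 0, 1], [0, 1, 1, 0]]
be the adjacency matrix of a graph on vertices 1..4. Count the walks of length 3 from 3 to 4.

3

The number of length-3 walks from vertex 3 to vertex 4 is entry (3,4) of Q^3, where Q is the adjacency matrix.
Q^2 = [[1, 0, 1, 1], [0, 3, 1, 1], [1, 1, 2, 1], [1, 1, 1, 2]]
Q^3 = [[0, 3, 1, 1], [3, 2, 4, 4], [1, 4, 2, 3], [1, 4, 3, 2]]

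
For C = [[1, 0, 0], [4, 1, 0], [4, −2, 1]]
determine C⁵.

[[1, 0, 0], [20, 1, 0], [−60, −10, 1]]

C = I + N where N = [[0, 0, 0], [4, 0, 0], [4, −2, 0]] is strictly lower-triangular, so N³ = 0.
(I + N)⁵ = I + 5·N + 10·N² = [[1, 0, 0], [20, 1, 0], [−60, −10, 1]].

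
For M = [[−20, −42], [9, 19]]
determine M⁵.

tr M = −1 and det M = −2, so the characteristic polynomial is λ² − (−1)λ + (−2) with roots 1 and −2.
Eigenvectors give P = [[2, 7], [−1, −3]] with P⁻¹ = [[−3, −7], [1, 2]], and M = P·diag(1, −2)·P⁻¹.
Then M⁵ = P·diag(1, −32)·P⁻¹ = [[2, −224], [−1, 96]] · [[−3, −7], [1, 2]] = [[−230, −462], [99, 199]].

[[−230, −462], [99, 199]]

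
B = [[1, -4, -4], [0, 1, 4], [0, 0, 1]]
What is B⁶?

[[1, -24, -264], [0, 1, 24], [0, 0, 1]]

B = I + N where N = [[0, -4, -4], [0, 0, 4], [0, 0, 0]] is strictly upper-triangular, so N³ = 0.
(I + N)⁶ = I + 6·N + 15·N² = [[1, -24, -264], [0, 1, 24], [0, 0, 1]].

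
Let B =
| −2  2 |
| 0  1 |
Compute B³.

[[−8, 6], [0, 1]]

B² = [[4, −2], [0, 1]]
B³ = [[−8, 6], [0, 1]]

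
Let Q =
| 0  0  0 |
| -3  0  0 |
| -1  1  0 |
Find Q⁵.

Q is strictly triangular, hence nilpotent: Q³ = 0, so Q⁵ = 0.

[[0, 0, 0], [0, 0, 0], [0, 0, 0]]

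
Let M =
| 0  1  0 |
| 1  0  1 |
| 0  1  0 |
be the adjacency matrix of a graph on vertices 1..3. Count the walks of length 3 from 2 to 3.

The number of length-3 walks from vertex 2 to vertex 3 is entry (2,3) of M³, where M is the adjacency matrix.
M² = [[1, 0, 1], [0, 2, 0], [1, 0, 1]]
M³ = [[0, 2, 0], [2, 0, 2], [0, 2, 0]]

2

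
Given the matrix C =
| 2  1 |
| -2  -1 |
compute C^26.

[[2, 1], [-2, -1]]

C² = C (a projection; rank 1, trace 1), so C^26 = C.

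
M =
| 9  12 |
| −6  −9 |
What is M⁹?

[[59049, 78732], [−39366, −59049]]

tr M = 0 and det M = −9, so the characteristic polynomial is λ² − (0)λ + (−9) with roots 3 and −3.
Eigenvectors give P = [[−2, −1], [1, 1]] with P⁻¹ = [[−1, −1], [1, 2]], and M = P·diag(3, −3)·P⁻¹.
Then M⁹ = P·diag(19683, −19683)·P⁻¹ = [[−39366, 19683], [19683, −19683]] · [[−1, −1], [1, 2]] = [[59049, 78732], [−39366, −59049]].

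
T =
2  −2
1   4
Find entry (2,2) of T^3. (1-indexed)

44

T^2 = [[2, −12], [6, 14]]
T^3 = [[−8, −52], [26, 44]]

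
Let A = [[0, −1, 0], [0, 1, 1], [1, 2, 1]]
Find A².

[[0, −1, −1], [1, 3, 2], [1, 3, 3]]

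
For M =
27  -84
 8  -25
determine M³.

tr M = 2 and det M = -3, so the characteristic polynomial is λ² − (2)λ + (-3) with roots 3 and -1.
Eigenvectors give P = [[7, -3], [2, -1]] with P⁻¹ = [[1, -3], [2, -7]], and M = P·diag(3, -1)·P⁻¹.
Then M³ = P·diag(27, -1)·P⁻¹ = [[189, 3], [54, 1]] · [[1, -3], [2, -7]] = [[195, -588], [56, -169]].

[[195, -588], [56, -169]]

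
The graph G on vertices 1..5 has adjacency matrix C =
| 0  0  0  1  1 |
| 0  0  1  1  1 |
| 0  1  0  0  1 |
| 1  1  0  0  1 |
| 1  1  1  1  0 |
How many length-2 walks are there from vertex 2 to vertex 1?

2

The number of length-2 walks from vertex 2 to vertex 1 is entry (2,1) of C², where C is the adjacency matrix.
C² = [[2, 2, 1, 1, 1], [2, 3, 1, 1, 2], [1, 1, 2, 2, 1], [1, 1, 2, 3, 2], [1, 2, 1, 2, 4]]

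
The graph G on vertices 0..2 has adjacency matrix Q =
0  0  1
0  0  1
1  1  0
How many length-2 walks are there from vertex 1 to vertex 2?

The number of length-2 walks from vertex 1 to vertex 2 is entry (1,2) of Q^2, where Q is the adjacency matrix.
Q^2 = [[1, 1, 0], [1, 1, 0], [0, 0, 2]]

0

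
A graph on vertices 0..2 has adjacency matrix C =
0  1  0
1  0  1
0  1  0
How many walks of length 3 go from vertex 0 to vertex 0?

The number of length-3 walks from vertex 0 to vertex 0 is entry (0,0) of C³, where C is the adjacency matrix.
C² = [[1, 0, 1], [0, 2, 0], [1, 0, 1]]
C³ = [[0, 2, 0], [2, 0, 2], [0, 2, 0]]

0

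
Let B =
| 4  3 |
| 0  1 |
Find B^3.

[[64, 63], [0, 1]]

B^2 = [[16, 15], [0, 1]]
B^3 = [[64, 63], [0, 1]]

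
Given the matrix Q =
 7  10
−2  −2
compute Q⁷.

tr Q = 5 and det Q = 6, so the characteristic polynomial is λ² − (5)λ + (6) with roots 2 and 3.
Eigenvectors give P = [[−2, 5], [1, −2]] with P⁻¹ = [[2, 5], [1, 2]], and Q = P·diag(2, 3)·P⁻¹.
Then Q⁷ = P·diag(128, 2187)·P⁻¹ = [[−256, 10935], [128, −4374]] · [[2, 5], [1, 2]] = [[10423, 20590], [−4118, −8108]].

[[10423, 20590], [−4118, −8108]]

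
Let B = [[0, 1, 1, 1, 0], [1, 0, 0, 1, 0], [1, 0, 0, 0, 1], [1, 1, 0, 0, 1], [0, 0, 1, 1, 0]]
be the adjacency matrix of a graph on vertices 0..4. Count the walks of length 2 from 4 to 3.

0

The number of length-2 walks from vertex 4 to vertex 3 is entry (4,3) of B^2, where B is the adjacency matrix.
B^2 = [[3, 1, 0, 1, 2], [1, 2, 1, 1, 1], [0, 1, 2, 2, 0], [1, 1, 2, 3, 0], [2, 1, 0, 0, 2]]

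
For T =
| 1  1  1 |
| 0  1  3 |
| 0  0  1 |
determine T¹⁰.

T = I + N where N = [[0, 1, 1], [0, 0, 3], [0, 0, 0]] is strictly upper-triangular, so N³ = 0.
(I + N)¹⁰ = I + 10·N + 45·N² = [[1, 10, 145], [0, 1, 30], [0, 0, 1]].

[[1, 10, 145], [0, 1, 30], [0, 0, 1]]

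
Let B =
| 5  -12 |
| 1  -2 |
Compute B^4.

[[61, -180], [15, -44]]

tr B = 3 and det B = 2, so the characteristic polynomial is λ² − (3)λ + (2) with roots 1 and 2.
Eigenvectors give P = [[3, 4], [1, 1]] with P⁻¹ = [[-1, 4], [1, -3]], and B = P·diag(1, 2)·P⁻¹.
Then B^4 = P·diag(1, 16)·P⁻¹ = [[3, 64], [1, 16]] · [[-1, 4], [1, -3]] = [[61, -180], [15, -44]].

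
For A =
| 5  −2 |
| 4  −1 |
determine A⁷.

[[4373, −2186], [4372, −2185]]

tr A = 4 and det A = 3, so the characteristic polynomial is λ² − (4)λ + (3) with roots 3 and 1.
Eigenvectors give P = [[1, −1], [1, −2]] with P⁻¹ = [[2, −1], [1, −1]], and A = P·diag(3, 1)·P⁻¹.
Then A⁷ = P·diag(2187, 1)·P⁻¹ = [[2187, −1], [2187, −2]] · [[2, −1], [1, −1]] = [[4373, −2186], [4372, −2185]].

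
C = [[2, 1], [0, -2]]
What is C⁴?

C² = [[4, 0], [0, 4]]
C³ = [[8, 4], [0, -8]]
C⁴ = [[16, 0], [0, 16]]

[[16, 0], [0, 16]]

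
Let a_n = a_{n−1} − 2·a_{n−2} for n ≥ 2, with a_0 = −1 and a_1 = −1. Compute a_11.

With companion matrix A = [[1, −2], [1, 0]], [a_n, a_{n−1}]ᵀ = A·[a_{n−1}, a_{n−2}]ᵀ, so [a_11, a_10]ᵀ = A¹⁰·[a_1, a_0]ᵀ.
A¹⁰ = [[23, 22], [−11, 34]], giving [a_11, a_10]ᵀ = [[−45], [−23]].

−45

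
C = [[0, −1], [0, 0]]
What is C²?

C is strictly triangular, hence nilpotent: C² = 0, so C² = 0.

[[0, 0], [0, 0]]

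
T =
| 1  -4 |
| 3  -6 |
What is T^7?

tr T = -5 and det T = 6, so the characteristic polynomial is λ² − (-5)λ + (6) with roots -3 and -2.
Eigenvectors give P = [[1, -4], [1, -3]] with P⁻¹ = [[-3, 4], [-1, 1]], and T = P·diag(-3, -2)·P⁻¹.
Then T^7 = P·diag(-2187, -128)·P⁻¹ = [[-2187, 512], [-2187, 384]] · [[-3, 4], [-1, 1]] = [[6049, -8236], [6177, -8364]].

[[6049, -8236], [6177, -8364]]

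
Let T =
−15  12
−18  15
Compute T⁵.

tr T = 0 and det T = −9, so the characteristic polynomial is λ² − (0)λ + (−9) with roots 3 and −3.
Eigenvectors give P = [[−2, 1], [−3, 1]] with P⁻¹ = [[1, −1], [3, −2]], and T = P·diag(3, −3)·P⁻¹.
Then T⁵ = P·diag(243, −243)·P⁻¹ = [[−486, −243], [−729, −243]] · [[1, −1], [3, −2]] = [[−1215, 972], [−1458, 1215]].

[[−1215, 972], [−1458, 1215]]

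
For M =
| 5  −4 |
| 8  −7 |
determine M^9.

[[19685, −19684], [39368, −39367]]

tr M = −2 and det M = −3, so the characteristic polynomial is λ² − (−2)λ + (−3) with roots −3 and 1.
Eigenvectors give P = [[−1, 1], [−2, 1]] with P⁻¹ = [[1, −1], [2, −1]], and M = P·diag(−3, 1)·P⁻¹.
Then M^9 = P·diag(−19683, 1)·P⁻¹ = [[19683, 1], [39366, 1]] · [[1, −1], [2, −1]] = [[19685, −19684], [39368, −39367]].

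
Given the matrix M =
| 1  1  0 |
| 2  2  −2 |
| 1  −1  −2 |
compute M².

[[3, 3, −2], [4, 8, 0], [−3, 1, 6]]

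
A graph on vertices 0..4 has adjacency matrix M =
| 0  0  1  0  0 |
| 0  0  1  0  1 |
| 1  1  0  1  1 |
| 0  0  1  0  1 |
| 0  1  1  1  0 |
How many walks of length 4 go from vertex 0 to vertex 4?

The number of length-4 walks from vertex 0 to vertex 4 is entry (0,4) of M⁴, where M is the adjacency matrix.
M² = [[1, 1, 0, 1, 1], [1, 2, 1, 2, 1], [0, 1, 4, 1, 2], [1, 2, 1, 2, 1], [1, 1, 2, 1, 3]]
M³ = [[0, 1, 4, 1, 2], [1, 2, 6, 2, 5], [4, 6, 4, 6, 6], [1, 2, 6, 2, 5], [2, 5, 6, 5, 4]]
M⁴ = [[4, 6, 4, 6, 6], [6, 11, 10, 11, 10], [4, 10, 22, 10, 16], [6, 11, 10, 11, 10], [6, 10, 16, 10, 16]]

6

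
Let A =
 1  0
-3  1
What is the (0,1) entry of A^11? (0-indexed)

A = I + N where N = [[0, 0], [-3, 0]] is strictly lower-triangular, so N^2 = 0.
(I + N)^11 = I + 11·N = [[1, 0], [-33, 1]].

0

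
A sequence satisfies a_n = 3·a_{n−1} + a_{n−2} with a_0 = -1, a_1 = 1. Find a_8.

2738

With companion matrix T = [[3, 1], [1, 0]], [a_n, a_{n−1}]ᵀ = T·[a_{n−1}, a_{n−2}]ᵀ, so [a_8, a_7]ᵀ = T⁷·[a_1, a_0]ᵀ.
T⁷ = [[3927, 1189], [1189, 360]], giving [a_8, a_7]ᵀ = [[2738], [829]].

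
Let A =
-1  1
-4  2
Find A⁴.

[[5, -3], [12, -4]]

A² = [[-3, 1], [-4, 0]]
A³ = [[-1, -1], [4, -4]]
A⁴ = [[5, -3], [12, -4]]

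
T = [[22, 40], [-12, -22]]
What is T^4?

[[16, 0], [0, 16]]

tr T = 0 and det T = -4, so the characteristic polynomial is λ² − (0)λ + (-4) with roots 2 and -2.
Eigenvectors give P = [[-2, -5], [1, 3]] with P⁻¹ = [[-3, -5], [1, 2]], and T = P·diag(2, -2)·P⁻¹.
Then T^4 = P·diag(16, 16)·P⁻¹ = [[-32, -80], [16, 48]] · [[-3, -5], [1, 2]] = [[16, 0], [0, 16]].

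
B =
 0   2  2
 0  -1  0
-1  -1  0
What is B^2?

[[-2, -4, 0], [0, 1, 0], [0, -1, -2]]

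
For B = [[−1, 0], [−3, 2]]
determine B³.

tr B = 1 and det B = −2, so the characteristic polynomial is λ² − (1)λ + (−2) with roots 2 and −1.
Eigenvectors give P = [[0, −1], [1, −1]] with P⁻¹ = [[−1, 1], [−1, 0]], and B = P·diag(2, −1)·P⁻¹.
Then B³ = P·diag(8, −1)·P⁻¹ = [[0, 1], [8, 1]] · [[−1, 1], [−1, 0]] = [[−1, 0], [−9, 8]].

[[−1, 0], [−9, 8]]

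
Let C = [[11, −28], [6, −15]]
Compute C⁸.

[[−39359, 91840], [−19680, 45921]]

tr C = −4 and det C = 3, so the characteristic polynomial is λ² − (−4)λ + (3) with roots −3 and −1.
Eigenvectors give P = [[2, −7], [1, −3]] with P⁻¹ = [[−3, 7], [−1, 2]], and C = P·diag(−3, −1)·P⁻¹.
Then C⁸ = P·diag(6561, 1)·P⁻¹ = [[13122, −7], [6561, −3]] · [[−3, 7], [−1, 2]] = [[−39359, 91840], [−19680, 45921]].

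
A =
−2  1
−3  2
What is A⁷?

A² = I (check: tr A = 0 and det A = −1), so A⁷ = A since 7 is odd.

[[−2, 1], [−3, 2]]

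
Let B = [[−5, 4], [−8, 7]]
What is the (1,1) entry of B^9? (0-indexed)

39367

tr B = 2 and det B = −3, so the characteristic polynomial is λ² − (2)λ + (−3) with roots −1 and 3.
Eigenvectors give P = [[1, −1], [1, −2]] with P⁻¹ = [[2, −1], [1, −1]], and B = P·diag(−1, 3)·P⁻¹.
Then B^9 = P·diag(−1, 19683)·P⁻¹ = [[−1, −19683], [−1, −39366]] · [[2, −1], [1, −1]] = [[−19685, 19684], [−39368, 39367]].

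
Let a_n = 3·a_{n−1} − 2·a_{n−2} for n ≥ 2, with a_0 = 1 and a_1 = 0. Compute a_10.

With companion matrix A = [[3, −2], [1, 0]], [a_n, a_{n−1}]ᵀ = A·[a_{n−1}, a_{n−2}]ᵀ, so [a_10, a_9]ᵀ = A⁹·[a_1, a_0]ᵀ.
A⁹ = [[1023, −1022], [511, −510]], giving [a_10, a_9]ᵀ = [[−1022], [−510]].

−1022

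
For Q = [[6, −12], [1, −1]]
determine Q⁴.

[[276, −780], [65, −179]]

tr Q = 5 and det Q = 6, so the characteristic polynomial is λ² − (5)λ + (6) with roots 2 and 3.
Eigenvectors give P = [[3, 4], [1, 1]] with P⁻¹ = [[−1, 4], [1, −3]], and Q = P·diag(2, 3)·P⁻¹.
Then Q⁴ = P·diag(16, 81)·P⁻¹ = [[48, 324], [16, 81]] · [[−1, 4], [1, −3]] = [[276, −780], [65, −179]].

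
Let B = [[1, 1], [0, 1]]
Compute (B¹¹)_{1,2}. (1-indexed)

B = I + N where N = [[0, 1], [0, 0]] is strictly upper-triangular, so N² = 0.
(I + N)¹¹ = I + 11·N = [[1, 11], [0, 1]].

11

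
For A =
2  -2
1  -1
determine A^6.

A² = A (a projection; rank 1, trace 1), so A^6 = A.

[[2, -2], [1, -1]]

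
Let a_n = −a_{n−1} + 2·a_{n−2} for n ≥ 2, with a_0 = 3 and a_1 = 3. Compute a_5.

With companion matrix Q = [[−1, 2], [1, 0]], [a_n, a_{n−1}]ᵀ = Q·[a_{n−1}, a_{n−2}]ᵀ, so [a_5, a_4]ᵀ = Q⁴·[a_1, a_0]ᵀ.
Q⁴ = [[11, −10], [−5, 6]], giving [a_5, a_4]ᵀ = [[3], [3]].

3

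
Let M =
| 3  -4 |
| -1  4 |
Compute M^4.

M^2 = [[13, -28], [-7, 20]]
M^3 = [[67, -164], [-41, 108]]
M^4 = [[365, -924], [-231, 596]]

[[365, -924], [-231, 596]]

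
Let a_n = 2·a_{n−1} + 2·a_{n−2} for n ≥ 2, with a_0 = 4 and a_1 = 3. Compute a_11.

With companion matrix A = [[2, 2], [1, 0]], [a_n, a_{n−1}]ᵀ = A·[a_{n−1}, a_{n−2}]ᵀ, so [a_11, a_10]ᵀ = A¹⁰·[a_1, a_0]ᵀ.
A¹⁰ = [[18272, 13376], [6688, 4896]], giving [a_11, a_10]ᵀ = [[108320], [39648]].

108320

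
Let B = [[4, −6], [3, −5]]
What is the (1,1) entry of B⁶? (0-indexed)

127

tr B = −1 and det B = −2, so the characteristic polynomial is λ² − (−1)λ + (−2) with roots 1 and −2.
Eigenvectors give P = [[2, −1], [1, −1]] with P⁻¹ = [[1, −1], [1, −2]], and B = P·diag(1, −2)·P⁻¹.
Then B⁶ = P·diag(1, 64)·P⁻¹ = [[2, −64], [1, −64]] · [[1, −1], [1, −2]] = [[−62, 126], [−63, 127]].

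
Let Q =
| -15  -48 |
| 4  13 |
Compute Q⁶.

tr Q = -2 and det Q = -3, so the characteristic polynomial is λ² − (-2)λ + (-3) with roots 1 and -3.
Eigenvectors give P = [[3, 4], [-1, -1]] with P⁻¹ = [[-1, -4], [1, 3]], and Q = P·diag(1, -3)·P⁻¹.
Then Q⁶ = P·diag(1, 729)·P⁻¹ = [[3, 2916], [-1, -729]] · [[-1, -4], [1, 3]] = [[2913, 8736], [-728, -2183]].

[[2913, 8736], [-728, -2183]]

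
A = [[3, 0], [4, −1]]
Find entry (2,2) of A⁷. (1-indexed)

−1

tr A = 2 and det A = −3, so the characteristic polynomial is λ² − (2)λ + (−3) with roots −1 and 3.
Eigenvectors give P = [[0, 1], [−1, 1]] with P⁻¹ = [[1, −1], [1, 0]], and A = P·diag(−1, 3)·P⁻¹.
Then A⁷ = P·diag(−1, 2187)·P⁻¹ = [[0, 2187], [1, 2187]] · [[1, −1], [1, 0]] = [[2187, 0], [2188, −1]].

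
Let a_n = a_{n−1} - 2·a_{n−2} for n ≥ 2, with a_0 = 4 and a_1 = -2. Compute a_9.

With companion matrix Q = [[1, -2], [1, 0]], [a_n, a_{n−1}]ᵀ = Q·[a_{n−1}, a_{n−2}]ᵀ, so [a_9, a_8]ᵀ = Q⁸·[a_1, a_0]ᵀ.
Q⁸ = [[-17, 6], [-3, -14]], giving [a_9, a_8]ᵀ = [[58], [-50]].

58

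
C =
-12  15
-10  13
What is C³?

[[-78, 105], [-70, 97]]

tr C = 1 and det C = -6, so the characteristic polynomial is λ² − (1)λ + (-6) with roots 3 and -2.
Eigenvectors give P = [[1, 3], [1, 2]] with P⁻¹ = [[-2, 3], [1, -1]], and C = P·diag(3, -2)·P⁻¹.
Then C³ = P·diag(27, -8)·P⁻¹ = [[27, -24], [27, -16]] · [[-2, 3], [1, -1]] = [[-78, 105], [-70, 97]].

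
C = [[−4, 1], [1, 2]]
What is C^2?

[[17, −2], [−2, 5]]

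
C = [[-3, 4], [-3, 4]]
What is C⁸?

C² = C (a projection; rank 1, trace 1), so C⁸ = C.

[[-3, 4], [-3, 4]]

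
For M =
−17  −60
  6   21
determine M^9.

tr M = 4 and det M = 3, so the characteristic polynomial is λ² − (4)λ + (3) with roots 1 and 3.
Eigenvectors give P = [[10, −3], [−3, 1]] with P⁻¹ = [[1, 3], [3, 10]], and M = P·diag(1, 3)·P⁻¹.
Then M^9 = P·diag(1, 19683)·P⁻¹ = [[10, −59049], [−3, 19683]] · [[1, 3], [3, 10]] = [[−177137, −590460], [59046, 196821]].

[[−177137, −590460], [59046, 196821]]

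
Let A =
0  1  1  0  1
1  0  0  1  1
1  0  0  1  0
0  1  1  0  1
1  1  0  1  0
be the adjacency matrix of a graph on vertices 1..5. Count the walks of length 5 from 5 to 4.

The number of length-5 walks from vertex 5 to vertex 4 is entry (5,4) of A⁵, where A is the adjacency matrix.
A² = [[3, 1, 0, 3, 1], [1, 3, 2, 1, 2], [0, 2, 2, 0, 2], [3, 1, 0, 3, 1], [1, 2, 2, 1, 3]]
A³ = [[2, 7, 6, 2, 7], [7, 4, 2, 7, 5], [6, 2, 0, 6, 2], [2, 7, 6, 2, 7], [7, 5, 2, 7, 4]]
A⁴ = [[20, 11, 4, 20, 11], [11, 19, 14, 11, 18], [4, 14, 12, 4, 14], [20, 11, 4, 20, 11], [11, 18, 14, 11, 19]]
A⁵ = [[26, 51, 40, 26, 51], [51, 40, 22, 51, 41], [40, 22, 8, 40, 22], [26, 51, 40, 26, 51], [51, 41, 22, 51, 40]]

51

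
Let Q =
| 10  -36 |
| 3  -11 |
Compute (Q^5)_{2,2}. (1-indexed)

tr Q = -1 and det Q = -2, so the characteristic polynomial is λ² − (-1)λ + (-2) with roots 1 and -2.
Eigenvectors give P = [[4, 3], [1, 1]] with P⁻¹ = [[1, -3], [-1, 4]], and Q = P·diag(1, -2)·P⁻¹.
Then Q^5 = P·diag(1, -32)·P⁻¹ = [[4, -96], [1, -32]] · [[1, -3], [-1, 4]] = [[100, -396], [33, -131]].

-131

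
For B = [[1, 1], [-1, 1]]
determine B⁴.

B² = [[0, 2], [-2, 0]]
B³ = [[-2, 2], [-2, -2]]
B⁴ = [[-4, 0], [0, -4]]

[[-4, 0], [0, -4]]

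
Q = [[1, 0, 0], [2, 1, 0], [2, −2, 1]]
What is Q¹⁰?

[[1, 0, 0], [20, 1, 0], [−160, −20, 1]]

Q = I + N where N = [[0, 0, 0], [2, 0, 0], [2, −2, 0]] is strictly lower-triangular, so N³ = 0.
(I + N)¹⁰ = I + 10·N + 45·N² = [[1, 0, 0], [20, 1, 0], [−160, −20, 1]].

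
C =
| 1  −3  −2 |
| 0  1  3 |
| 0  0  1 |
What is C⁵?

C = I + N where N = [[0, −3, −2], [0, 0, 3], [0, 0, 0]] is strictly upper-triangular, so N³ = 0.
(I + N)⁵ = I + 5·N + 10·N² = [[1, −15, −100], [0, 1, 15], [0, 0, 1]].

[[1, −15, −100], [0, 1, 15], [0, 0, 1]]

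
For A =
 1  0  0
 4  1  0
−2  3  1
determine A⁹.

A = I + N where N = [[0, 0, 0], [4, 0, 0], [−2, 3, 0]] is strictly lower-triangular, so N³ = 0.
(I + N)⁹ = I + 9·N + 36·N² = [[1, 0, 0], [36, 1, 0], [414, 27, 1]].

[[1, 0, 0], [36, 1, 0], [414, 27, 1]]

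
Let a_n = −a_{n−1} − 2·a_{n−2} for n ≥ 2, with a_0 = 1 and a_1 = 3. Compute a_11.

With companion matrix C = [[−1, −2], [1, 0]], [a_n, a_{n−1}]ᵀ = C·[a_{n−1}, a_{n−2}]ᵀ, so [a_11, a_10]ᵀ = C^10·[a_1, a_0]ᵀ.
C^10 = [[23, −22], [11, 34]], giving [a_11, a_10]ᵀ = [[47], [67]].

47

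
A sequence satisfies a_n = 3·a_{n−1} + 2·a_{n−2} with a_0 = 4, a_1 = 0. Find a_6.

With companion matrix M = [[3, 2], [1, 0]], [a_n, a_{n−1}]ᵀ = M·[a_{n−1}, a_{n−2}]ᵀ, so [a_6, a_5]ᵀ = M^5·[a_1, a_0]ᵀ.
M^5 = [[495, 278], [139, 78]], giving [a_6, a_5]ᵀ = [[1112], [312]].

1112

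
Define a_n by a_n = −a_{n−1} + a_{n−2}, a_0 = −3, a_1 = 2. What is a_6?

−31

With companion matrix A = [[−1, 1], [1, 0]], [a_n, a_{n−1}]ᵀ = A·[a_{n−1}, a_{n−2}]ᵀ, so [a_6, a_5]ᵀ = A⁵·[a_1, a_0]ᵀ.
A⁵ = [[−8, 5], [5, −3]], giving [a_6, a_5]ᵀ = [[−31], [19]].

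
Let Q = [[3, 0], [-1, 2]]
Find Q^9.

tr Q = 5 and det Q = 6, so the characteristic polynomial is λ² − (5)λ + (6) with roots 2 and 3.
Eigenvectors give P = [[0, -1], [-1, 1]] with P⁻¹ = [[-1, -1], [-1, 0]], and Q = P·diag(2, 3)·P⁻¹.
Then Q^9 = P·diag(512, 19683)·P⁻¹ = [[0, -19683], [-512, 19683]] · [[-1, -1], [-1, 0]] = [[19683, 0], [-19171, 512]].

[[19683, 0], [-19171, 512]]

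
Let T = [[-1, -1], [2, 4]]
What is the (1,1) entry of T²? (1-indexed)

-1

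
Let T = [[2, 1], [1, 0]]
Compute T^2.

[[5, 2], [2, 1]]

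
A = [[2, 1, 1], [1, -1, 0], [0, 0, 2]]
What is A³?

[[11, 4, 13], [4, -1, 3], [0, 0, 8]]

A² = [[5, 1, 4], [1, 2, 1], [0, 0, 4]]
A³ = [[11, 4, 13], [4, -1, 3], [0, 0, 8]]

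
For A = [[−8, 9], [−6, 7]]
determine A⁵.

[[−98, 99], [−66, 67]]

tr A = −1 and det A = −2, so the characteristic polynomial is λ² − (−1)λ + (−2) with roots −2 and 1.
Eigenvectors give P = [[3, −1], [2, −1]] with P⁻¹ = [[1, −1], [2, −3]], and A = P·diag(−2, 1)·P⁻¹.
Then A⁵ = P·diag(−32, 1)·P⁻¹ = [[−96, −1], [−64, −1]] · [[1, −1], [2, −3]] = [[−98, 99], [−66, 67]].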